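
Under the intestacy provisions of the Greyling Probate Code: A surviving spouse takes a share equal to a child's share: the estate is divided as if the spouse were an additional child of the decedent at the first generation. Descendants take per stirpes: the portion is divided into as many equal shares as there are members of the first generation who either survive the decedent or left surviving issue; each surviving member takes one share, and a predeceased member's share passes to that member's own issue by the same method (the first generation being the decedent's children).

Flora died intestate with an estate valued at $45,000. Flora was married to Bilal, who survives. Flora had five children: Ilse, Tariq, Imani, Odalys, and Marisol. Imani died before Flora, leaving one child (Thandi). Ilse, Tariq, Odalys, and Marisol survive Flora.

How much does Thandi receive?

The spouse counts as an additional share at the children's level, so there are 6 primary shares of $7,500. Bilal takes one such share ($7,500).
The children's combined portion ($37,500) is divided into 5 shares of $7,500: Ilse, Tariq, Odalys, and Marisol each take $7,500; Imani's $7,500 share passes to Imani's issue.
Imani's share ($7,500) passes entirely to Thandi.

Thandi receives $7,500.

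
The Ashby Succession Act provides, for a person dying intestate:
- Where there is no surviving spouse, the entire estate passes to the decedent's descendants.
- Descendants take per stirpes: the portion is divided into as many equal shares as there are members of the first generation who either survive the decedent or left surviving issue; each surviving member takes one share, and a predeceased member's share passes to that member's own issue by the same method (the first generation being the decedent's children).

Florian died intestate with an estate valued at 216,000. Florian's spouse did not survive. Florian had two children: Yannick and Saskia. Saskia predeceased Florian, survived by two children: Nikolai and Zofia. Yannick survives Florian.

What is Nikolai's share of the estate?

The entire 216,000 passes to the descendants.
That amount (216,000) is divided into 2 shares of 108,000: Yannick takes 108,000; Saskia's 108,000 share passes to Saskia's issue.
Saskia's share (108,000) is divided into 2 shares of 54,000: Nikolai and Zofia each take 54,000.

Nikolai receives 54,000.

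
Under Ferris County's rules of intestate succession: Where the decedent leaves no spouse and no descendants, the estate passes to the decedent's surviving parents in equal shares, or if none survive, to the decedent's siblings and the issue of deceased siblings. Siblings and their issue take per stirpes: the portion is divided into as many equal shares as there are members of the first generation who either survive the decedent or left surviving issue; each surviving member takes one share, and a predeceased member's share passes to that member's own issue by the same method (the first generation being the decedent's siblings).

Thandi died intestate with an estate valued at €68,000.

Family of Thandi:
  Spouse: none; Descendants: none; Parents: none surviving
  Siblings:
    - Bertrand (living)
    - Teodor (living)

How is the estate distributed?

Bertrand: €34,000; Teodor: €34,000

The entire €68,000 passes to the siblings and their issue.
That amount (€68,000) is divided into 2 shares of €34,000: Bertrand and Teodor each take €34,000.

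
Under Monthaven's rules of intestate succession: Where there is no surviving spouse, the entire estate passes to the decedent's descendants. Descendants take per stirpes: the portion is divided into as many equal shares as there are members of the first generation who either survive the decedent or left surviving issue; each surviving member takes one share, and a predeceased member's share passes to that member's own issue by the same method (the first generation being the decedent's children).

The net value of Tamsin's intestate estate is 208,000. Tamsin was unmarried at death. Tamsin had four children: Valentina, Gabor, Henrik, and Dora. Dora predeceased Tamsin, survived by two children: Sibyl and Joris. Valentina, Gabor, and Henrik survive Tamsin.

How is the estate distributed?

The entire 208,000 passes to the descendants.
That amount (208,000) is divided into 4 shares of 52,000: Valentina, Gabor, and Henrik each take 52,000; Dora's 52,000 share passes to Dora's issue.
Dora's share (52,000) is divided into 2 shares of 26,000: Sibyl and Joris each take 26,000.

Valentina: 52,000; Gabor: 52,000; Henrik: 52,000; Sibyl: 26,000; Joris: 26,000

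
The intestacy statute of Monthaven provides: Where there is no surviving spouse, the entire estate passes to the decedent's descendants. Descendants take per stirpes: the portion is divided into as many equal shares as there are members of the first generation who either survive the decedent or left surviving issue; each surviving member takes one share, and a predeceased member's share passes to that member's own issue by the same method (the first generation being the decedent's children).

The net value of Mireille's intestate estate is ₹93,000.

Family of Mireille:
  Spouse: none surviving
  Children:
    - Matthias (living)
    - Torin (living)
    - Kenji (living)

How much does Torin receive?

Torin receives ₹31,000.

The entire ₹93,000 passes to the descendants.
That amount (₹93,000) is divided into 3 shares of ₹31,000: Matthias, Torin, and Kenji each take ₹31,000.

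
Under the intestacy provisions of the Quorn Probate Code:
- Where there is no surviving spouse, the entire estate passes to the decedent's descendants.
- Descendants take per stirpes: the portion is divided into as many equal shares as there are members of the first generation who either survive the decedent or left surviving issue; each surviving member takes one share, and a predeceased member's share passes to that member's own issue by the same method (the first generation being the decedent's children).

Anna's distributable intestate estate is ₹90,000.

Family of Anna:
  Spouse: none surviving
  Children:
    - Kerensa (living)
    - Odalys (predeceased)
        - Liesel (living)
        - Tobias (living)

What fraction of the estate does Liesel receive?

Liesel receives 1/4 of the estate.

The entire ₹90,000 passes to the descendants.
That amount (₹90,000) is divided into 2 shares of ₹45,000: Kerensa takes ₹45,000; Odalys's ₹45,000 share passes to Odalys's issue.
Odalys's share (₹45,000) is divided into 2 shares of ₹22,500: Liesel and Tobias each take ₹22,500.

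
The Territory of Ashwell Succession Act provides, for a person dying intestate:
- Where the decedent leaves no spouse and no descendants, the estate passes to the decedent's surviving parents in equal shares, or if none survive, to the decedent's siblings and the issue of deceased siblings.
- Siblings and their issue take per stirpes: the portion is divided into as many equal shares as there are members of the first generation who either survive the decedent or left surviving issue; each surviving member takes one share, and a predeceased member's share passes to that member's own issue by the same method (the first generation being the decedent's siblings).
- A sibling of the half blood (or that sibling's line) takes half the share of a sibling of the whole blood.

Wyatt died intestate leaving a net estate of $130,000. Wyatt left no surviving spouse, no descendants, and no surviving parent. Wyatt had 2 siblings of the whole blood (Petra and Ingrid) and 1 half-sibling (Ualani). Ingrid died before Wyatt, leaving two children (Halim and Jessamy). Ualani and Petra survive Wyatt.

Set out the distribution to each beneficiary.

Ualani: $26,000; Petra: $52,000; Halim: $26,000; Jessamy: $26,000

The entire $130,000 passes to the siblings and their issue.
Counting each half-blood sibling's line as half a unit, there are 5/2 units in $130,000, so one unit is $52,000. Whole-blood lines (Petra and Ingrid) take $52,000 each; half-blood lines (Ualani) take $26,000 each.
Ingrid's share ($52,000) is divided into 2 shares of $26,000: Halim and Jessamy each take $26,000.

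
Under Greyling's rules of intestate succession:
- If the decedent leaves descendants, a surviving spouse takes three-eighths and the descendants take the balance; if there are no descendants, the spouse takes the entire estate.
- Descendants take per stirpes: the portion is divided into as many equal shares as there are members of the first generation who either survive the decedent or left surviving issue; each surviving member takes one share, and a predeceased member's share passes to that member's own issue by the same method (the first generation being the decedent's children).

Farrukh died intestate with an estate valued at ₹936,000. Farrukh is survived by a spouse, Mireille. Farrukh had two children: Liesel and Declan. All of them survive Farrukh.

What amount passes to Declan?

Mireille takes three-eighths of ₹936,000 = ₹351,000. The remaining ₹585,000 passes to the descendants.
The descendants' portion (₹585,000) is divided into 2 shares of ₹292,500: Liesel and Declan each take ₹292,500.

Declan receives ₹292,500.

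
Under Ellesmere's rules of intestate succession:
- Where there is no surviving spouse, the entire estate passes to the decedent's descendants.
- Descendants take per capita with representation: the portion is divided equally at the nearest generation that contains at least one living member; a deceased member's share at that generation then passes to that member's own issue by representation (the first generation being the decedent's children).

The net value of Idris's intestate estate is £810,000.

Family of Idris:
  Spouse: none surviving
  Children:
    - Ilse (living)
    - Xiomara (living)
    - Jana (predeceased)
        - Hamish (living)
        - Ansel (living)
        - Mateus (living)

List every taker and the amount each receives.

Ilse: £270,000; Xiomara: £270,000; Hamish: £90,000; Ansel: £90,000; Mateus: £90,000

The entire £810,000 passes to the descendants.
That amount (£810,000) is divided into 3 shares of £270,000: Ilse and Xiomara each take £270,000; Jana's £270,000 share passes to Jana's issue.
Jana's share (£270,000) is divided into 3 shares of £90,000: Hamish, Ansel, and Mateus each take £90,000.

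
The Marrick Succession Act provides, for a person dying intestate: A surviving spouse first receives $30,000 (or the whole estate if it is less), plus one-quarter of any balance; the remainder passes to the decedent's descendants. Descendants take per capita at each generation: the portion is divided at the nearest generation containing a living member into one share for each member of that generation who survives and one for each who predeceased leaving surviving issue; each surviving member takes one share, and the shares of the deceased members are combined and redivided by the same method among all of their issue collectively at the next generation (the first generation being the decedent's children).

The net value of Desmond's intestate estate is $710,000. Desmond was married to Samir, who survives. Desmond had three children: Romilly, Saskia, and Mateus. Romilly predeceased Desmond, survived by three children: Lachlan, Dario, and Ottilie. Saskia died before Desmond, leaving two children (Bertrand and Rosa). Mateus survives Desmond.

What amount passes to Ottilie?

Ottilie receives $68,000.

Samir first takes $30,000, leaving a balance of $680,000. Samir then takes one-quarter of the balance ($170,000), for a total of $200,000. The remaining $510,000 passes to the descendants.
The descendants' portion ($510,000) is divided at the children's generation into 3 shares of $170,000. Mateus takes $170,000. The 2 shares of the deceased (Romilly and Saskia) are combined into a pool of $340,000.
That pool ($340,000) is divided at the grandchildren's generation equally among Lachlan, Dario, Ottilie, Bertrand, and Rosa: $68,000 each.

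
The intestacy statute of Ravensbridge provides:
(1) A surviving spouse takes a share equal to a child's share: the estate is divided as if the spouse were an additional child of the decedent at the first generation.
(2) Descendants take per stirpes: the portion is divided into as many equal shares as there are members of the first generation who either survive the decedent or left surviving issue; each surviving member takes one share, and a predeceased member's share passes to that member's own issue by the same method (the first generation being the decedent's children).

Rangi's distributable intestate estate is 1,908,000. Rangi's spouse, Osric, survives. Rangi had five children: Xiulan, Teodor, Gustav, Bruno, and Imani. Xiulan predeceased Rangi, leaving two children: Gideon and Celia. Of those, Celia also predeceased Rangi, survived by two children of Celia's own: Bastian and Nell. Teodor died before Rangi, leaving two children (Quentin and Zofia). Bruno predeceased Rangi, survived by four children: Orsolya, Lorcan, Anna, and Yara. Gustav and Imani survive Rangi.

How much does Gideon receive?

Gideon receives 159,000.

The spouse counts as an additional share at the children's level, so there are 6 primary shares of 318,000. Osric takes one such share (318,000).
The children's combined portion (1,590,000) is divided into 5 shares of 318,000: Gustav and Imani each take 318,000; Xiulan's 318,000 share passes to Xiulan's issue; Teodor's 318,000 share passes to Teodor's issue; Bruno's 318,000 share passes to Bruno's issue.
Xiulan's share (318,000) is divided into 2 shares of 159,000: Gideon takes 159,000; Celia's 159,000 share passes to Celia's issue.
Celia's share (159,000) is divided into 2 shares of 79,500: Bastian and Nell each take 79,500.
Teodor's share (318,000) is divided into 2 shares of 159,000: Quentin and Zofia each take 159,000.
Bruno's share (318,000) is divided into 4 shares of 79,500: Orsolya, Lorcan, Anna, and Yara each take 79,500.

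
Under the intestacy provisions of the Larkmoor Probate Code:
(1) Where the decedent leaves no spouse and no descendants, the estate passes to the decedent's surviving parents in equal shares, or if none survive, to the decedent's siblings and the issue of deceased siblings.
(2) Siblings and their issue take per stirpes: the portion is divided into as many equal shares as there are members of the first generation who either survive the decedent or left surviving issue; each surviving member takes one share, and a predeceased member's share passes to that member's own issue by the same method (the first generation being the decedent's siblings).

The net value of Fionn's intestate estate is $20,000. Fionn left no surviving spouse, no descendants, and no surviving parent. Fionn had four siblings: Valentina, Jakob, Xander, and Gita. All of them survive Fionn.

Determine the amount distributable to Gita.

The entire $20,000 passes to the siblings and their issue.
That amount ($20,000) is divided into 4 shares of $5,000: Valentina, Jakob, Xander, and Gita each take $5,000.

Gita receives $5,000.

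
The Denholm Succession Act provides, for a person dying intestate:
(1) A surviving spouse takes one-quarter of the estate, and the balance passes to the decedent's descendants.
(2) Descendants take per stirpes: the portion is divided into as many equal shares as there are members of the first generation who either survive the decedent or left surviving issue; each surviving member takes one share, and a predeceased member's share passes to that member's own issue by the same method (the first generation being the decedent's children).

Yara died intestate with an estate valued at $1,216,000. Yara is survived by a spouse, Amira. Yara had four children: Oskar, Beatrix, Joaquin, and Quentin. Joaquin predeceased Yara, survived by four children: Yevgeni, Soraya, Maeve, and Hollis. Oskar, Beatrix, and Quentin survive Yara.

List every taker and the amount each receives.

Amira takes one-quarter of $1,216,000 = $304,000. The remaining $912,000 passes to the descendants.
The descendants' portion ($912,000) is divided into 4 shares of $228,000: Oskar, Beatrix, and Quentin each take $228,000; Joaquin's $228,000 share passes to Joaquin's issue.
Joaquin's share ($228,000) is divided into 4 shares of $57,000: Yevgeni, Soraya, Maeve, and Hollis each take $57,000.

Amira: $304,000; Oskar: $228,000; Beatrix: $228,000; Yevgeni: $57,000; Soraya: $57,000; Maeve: $57,000; Hollis: $57,000; Quentin: $228,000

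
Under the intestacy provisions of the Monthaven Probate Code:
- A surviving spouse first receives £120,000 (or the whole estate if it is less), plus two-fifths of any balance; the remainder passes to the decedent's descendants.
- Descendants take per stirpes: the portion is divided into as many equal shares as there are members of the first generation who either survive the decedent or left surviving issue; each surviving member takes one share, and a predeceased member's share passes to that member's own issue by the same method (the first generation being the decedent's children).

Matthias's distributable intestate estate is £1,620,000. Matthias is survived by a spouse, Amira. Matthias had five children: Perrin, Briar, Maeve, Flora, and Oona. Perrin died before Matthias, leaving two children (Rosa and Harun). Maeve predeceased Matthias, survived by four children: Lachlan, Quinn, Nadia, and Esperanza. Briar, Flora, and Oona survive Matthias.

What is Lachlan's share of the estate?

Lachlan receives £45,000.

Amira first takes £120,000, leaving a balance of £1,500,000. Amira then takes two-fifths of the balance (£600,000), for a total of £720,000. The remaining £900,000 passes to the descendants.
The descendants' portion (£900,000) is divided into 5 shares of £180,000: Briar, Flora, and Oona each take £180,000; Perrin's £180,000 share passes to Perrin's issue; Maeve's £180,000 share passes to Maeve's issue.
Perrin's share (£180,000) is divided into 2 shares of £90,000: Rosa and Harun each take £90,000.
Maeve's share (£180,000) is divided into 4 shares of £45,000: Lachlan, Quinn, Nadia, and Esperanza each take £45,000.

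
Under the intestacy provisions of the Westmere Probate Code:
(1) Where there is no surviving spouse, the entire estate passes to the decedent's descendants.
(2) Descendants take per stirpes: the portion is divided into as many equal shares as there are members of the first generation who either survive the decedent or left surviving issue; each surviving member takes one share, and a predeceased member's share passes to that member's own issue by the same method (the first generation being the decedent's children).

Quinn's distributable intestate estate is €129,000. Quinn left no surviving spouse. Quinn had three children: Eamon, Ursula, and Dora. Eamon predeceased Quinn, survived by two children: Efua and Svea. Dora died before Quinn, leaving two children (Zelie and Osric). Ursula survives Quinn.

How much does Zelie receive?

The entire €129,000 passes to the descendants.
That amount (€129,000) is divided into 3 shares of €43,000: Ursula takes €43,000; Eamon's €43,000 share passes to Eamon's issue; Dora's €43,000 share passes to Dora's issue.
Eamon's share (€43,000) is divided into 2 shares of €21,500: Efua and Svea each take €21,500.
Dora's share (€43,000) is divided into 2 shares of €21,500: Zelie and Osric each take €21,500.

Zelie receives €21,500.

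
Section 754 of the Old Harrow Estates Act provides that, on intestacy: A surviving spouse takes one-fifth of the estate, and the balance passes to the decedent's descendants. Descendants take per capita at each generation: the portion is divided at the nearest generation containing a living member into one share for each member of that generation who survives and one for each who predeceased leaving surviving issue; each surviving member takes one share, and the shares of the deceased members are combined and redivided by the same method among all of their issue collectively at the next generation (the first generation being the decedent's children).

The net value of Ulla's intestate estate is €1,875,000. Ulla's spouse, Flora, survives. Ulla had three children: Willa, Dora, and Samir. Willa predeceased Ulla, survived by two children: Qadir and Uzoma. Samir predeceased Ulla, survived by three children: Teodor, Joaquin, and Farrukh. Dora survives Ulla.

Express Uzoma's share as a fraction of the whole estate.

Uzoma receives 8/75 of the estate.

Flora takes one-fifth of €1,875,000 = €375,000. The remaining €1,500,000 passes to the descendants.
The descendants' portion (€1,500,000) is divided at the children's generation into 3 shares of €500,000. Dora takes €500,000. The 2 shares of the deceased (Willa and Samir) are combined into a pool of €1,000,000.
That pool (€1,000,000) is divided at the grandchildren's generation equally among Qadir, Uzoma, Teodor, Joaquin, and Farrukh: €200,000 each.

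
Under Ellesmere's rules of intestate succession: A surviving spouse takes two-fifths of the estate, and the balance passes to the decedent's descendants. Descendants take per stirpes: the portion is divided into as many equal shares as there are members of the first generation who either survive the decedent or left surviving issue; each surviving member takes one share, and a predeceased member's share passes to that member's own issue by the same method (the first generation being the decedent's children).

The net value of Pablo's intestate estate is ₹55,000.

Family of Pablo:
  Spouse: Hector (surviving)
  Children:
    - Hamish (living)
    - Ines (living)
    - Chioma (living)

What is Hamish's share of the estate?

Hector takes two-fifths of ₹55,000 = ₹22,000. The remaining ₹33,000 passes to the descendants.
The descendants' portion (₹33,000) is divided into 3 shares of ₹11,000: Hamish, Ines, and Chioma each take ₹11,000.

Hamish receives ₹11,000.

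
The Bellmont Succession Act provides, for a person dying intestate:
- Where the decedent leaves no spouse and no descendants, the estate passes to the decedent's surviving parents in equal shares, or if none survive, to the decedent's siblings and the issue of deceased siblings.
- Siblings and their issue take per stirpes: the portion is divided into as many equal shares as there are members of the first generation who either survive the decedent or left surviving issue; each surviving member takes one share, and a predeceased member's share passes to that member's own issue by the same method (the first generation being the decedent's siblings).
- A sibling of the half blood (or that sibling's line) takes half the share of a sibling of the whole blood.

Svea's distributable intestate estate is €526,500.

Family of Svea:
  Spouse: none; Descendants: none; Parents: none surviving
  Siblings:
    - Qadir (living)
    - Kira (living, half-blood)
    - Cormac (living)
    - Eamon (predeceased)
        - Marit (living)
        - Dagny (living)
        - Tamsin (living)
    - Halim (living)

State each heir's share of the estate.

Qadir: €117,000; Kira: €58,500; Cormac: €117,000; Marit: €39,000; Dagny: €39,000; Tamsin: €39,000; Halim: €117,000

The entire €526,500 passes to the siblings and their issue.
Counting each half-blood sibling's line as half a unit, there are 9/2 units in €526,500, so one unit is €117,000. Whole-blood lines (Qadir, Cormac, Eamon, and Halim) take €117,000 each; half-blood lines (Kira) take €58,500 each.
Eamon's share (€117,000) is divided into 3 shares of €39,000: Marit, Dagny, and Tamsin each take €39,000.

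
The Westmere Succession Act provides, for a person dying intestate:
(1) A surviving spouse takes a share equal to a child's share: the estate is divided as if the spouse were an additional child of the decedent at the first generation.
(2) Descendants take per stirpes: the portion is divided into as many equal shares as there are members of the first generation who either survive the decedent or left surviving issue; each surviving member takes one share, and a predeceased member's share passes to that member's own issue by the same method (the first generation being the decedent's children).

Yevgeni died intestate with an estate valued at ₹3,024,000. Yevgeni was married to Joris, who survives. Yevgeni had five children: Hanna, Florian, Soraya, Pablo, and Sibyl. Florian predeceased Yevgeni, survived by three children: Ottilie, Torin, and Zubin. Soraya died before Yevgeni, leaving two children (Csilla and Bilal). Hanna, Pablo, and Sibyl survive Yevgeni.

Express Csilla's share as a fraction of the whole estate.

Csilla receives 1/12 of the estate.

The spouse counts as an additional share at the children's level, so there are 6 primary shares of ₹504,000. Joris takes one such share (₹504,000).
The children's combined portion (₹2,520,000) is divided into 5 shares of ₹504,000: Hanna, Pablo, and Sibyl each take ₹504,000; Florian's ₹504,000 share passes to Florian's issue; Soraya's ₹504,000 share passes to Soraya's issue.
Florian's share (₹504,000) is divided into 3 shares of ₹168,000: Ottilie, Torin, and Zubin each take ₹168,000.
Soraya's share (₹504,000) is divided into 2 shares of ₹252,000: Csilla and Bilal each take ₹252,000.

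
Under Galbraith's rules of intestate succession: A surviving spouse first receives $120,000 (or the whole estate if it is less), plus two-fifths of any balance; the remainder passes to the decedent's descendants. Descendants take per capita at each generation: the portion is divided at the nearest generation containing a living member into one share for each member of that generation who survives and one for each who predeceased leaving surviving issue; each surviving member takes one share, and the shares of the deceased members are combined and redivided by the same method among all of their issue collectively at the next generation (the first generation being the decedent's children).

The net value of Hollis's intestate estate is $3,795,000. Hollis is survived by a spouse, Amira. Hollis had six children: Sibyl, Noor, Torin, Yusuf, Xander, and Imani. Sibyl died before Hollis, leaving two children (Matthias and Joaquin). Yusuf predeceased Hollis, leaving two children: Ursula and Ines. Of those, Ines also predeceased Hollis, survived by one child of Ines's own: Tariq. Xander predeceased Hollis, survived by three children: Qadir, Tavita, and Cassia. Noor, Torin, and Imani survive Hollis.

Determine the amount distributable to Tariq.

Tariq receives $157,500.

Amira first takes $120,000, leaving a balance of $3,675,000. Amira then takes two-fifths of the balance ($1,470,000), for a total of $1,590,000. The remaining $2,205,000 passes to the descendants.
The descendants' portion ($2,205,000) is divided at the children's generation into 6 shares of $367,500. Noor, Torin, and Imani each take $367,500. The 3 shares of the deceased (Sibyl, Yusuf, and Xander) are combined into a pool of $1,102,500.
That pool ($1,102,500) is divided at the grandchildren's generation into 7 shares of $157,500. Matthias, Joaquin, Ursula, Qadir, Tavita, and Cassia each take $157,500. The remaining share for the deceased Ines ($157,500) is carried to the next generation.
That pool ($157,500) passes entirely to Tariq, the sole taker at the great-grandchildren's generation.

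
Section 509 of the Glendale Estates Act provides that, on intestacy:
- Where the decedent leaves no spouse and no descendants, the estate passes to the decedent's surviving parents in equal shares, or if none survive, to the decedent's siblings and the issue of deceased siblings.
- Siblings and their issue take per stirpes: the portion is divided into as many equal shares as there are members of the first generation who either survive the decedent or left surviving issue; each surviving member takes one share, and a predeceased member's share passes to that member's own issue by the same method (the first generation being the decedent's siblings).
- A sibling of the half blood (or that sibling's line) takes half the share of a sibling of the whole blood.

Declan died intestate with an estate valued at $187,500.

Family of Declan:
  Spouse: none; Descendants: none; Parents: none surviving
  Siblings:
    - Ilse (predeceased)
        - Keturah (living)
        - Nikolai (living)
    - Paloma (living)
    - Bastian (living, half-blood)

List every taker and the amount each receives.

Keturah: $37,500; Nikolai: $37,500; Paloma: $75,000; Bastian: $37,500

The entire $187,500 passes to the siblings and their issue.
Counting each half-blood sibling's line as half a unit, there are 5/2 units in $187,500, so one unit is $75,000. Whole-blood lines (Ilse and Paloma) take $75,000 each; half-blood lines (Bastian) take $37,500 each.
Ilse's share ($75,000) is divided into 2 shares of $37,500: Keturah and Nikolai each take $37,500.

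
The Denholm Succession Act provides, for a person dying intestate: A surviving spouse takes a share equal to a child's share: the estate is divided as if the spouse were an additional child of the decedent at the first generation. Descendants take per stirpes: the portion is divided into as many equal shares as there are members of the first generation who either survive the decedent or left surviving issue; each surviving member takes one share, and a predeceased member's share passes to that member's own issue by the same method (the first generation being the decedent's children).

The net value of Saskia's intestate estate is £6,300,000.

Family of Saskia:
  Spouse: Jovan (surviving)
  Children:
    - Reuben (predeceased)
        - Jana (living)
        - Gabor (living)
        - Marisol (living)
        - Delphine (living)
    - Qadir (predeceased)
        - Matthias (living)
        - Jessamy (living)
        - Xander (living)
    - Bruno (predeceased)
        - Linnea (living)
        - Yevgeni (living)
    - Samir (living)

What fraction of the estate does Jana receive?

The spouse counts as an additional share at the children's level, so there are 5 primary shares of £1,260,000. Jovan takes one such share (£1,260,000).
The children's combined portion (£5,040,000) is divided into 4 shares of £1,260,000: Samir takes £1,260,000; Reuben's £1,260,000 share passes to Reuben's issue; Qadir's £1,260,000 share passes to Qadir's issue; Bruno's £1,260,000 share passes to Bruno's issue.
Reuben's share (£1,260,000) is divided into 4 shares of £315,000: Jana, Gabor, Marisol, and Delphine each take £315,000.
Qadir's share (£1,260,000) is divided into 3 shares of £420,000: Matthias, Jessamy, and Xander each take £420,000.
Bruno's share (£1,260,000) is divided into 2 shares of £630,000: Linnea and Yevgeni each take £630,000.

Jana receives 1/20 of the estate.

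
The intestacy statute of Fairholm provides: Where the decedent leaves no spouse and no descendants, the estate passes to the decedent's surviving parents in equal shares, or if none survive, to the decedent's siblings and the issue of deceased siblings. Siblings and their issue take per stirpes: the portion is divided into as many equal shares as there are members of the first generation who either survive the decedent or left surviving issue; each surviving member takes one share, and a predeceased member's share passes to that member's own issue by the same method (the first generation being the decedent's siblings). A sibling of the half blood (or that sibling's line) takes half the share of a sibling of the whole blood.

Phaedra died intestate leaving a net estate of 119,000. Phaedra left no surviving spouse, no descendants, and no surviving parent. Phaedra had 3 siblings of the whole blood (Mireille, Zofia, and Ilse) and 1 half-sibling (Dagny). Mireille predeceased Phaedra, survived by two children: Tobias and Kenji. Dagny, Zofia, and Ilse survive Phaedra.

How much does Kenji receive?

Kenji receives 17,000.

The entire 119,000 passes to the siblings and their issue.
Counting each half-blood sibling's line as half a unit, there are 7/2 units in 119,000, so one unit is 34,000. Whole-blood lines (Mireille, Zofia, and Ilse) take 34,000 each; half-blood lines (Dagny) take 17,000 each.
Mireille's share (34,000) is divided into 2 shares of 17,000: Tobias and Kenji each take 17,000.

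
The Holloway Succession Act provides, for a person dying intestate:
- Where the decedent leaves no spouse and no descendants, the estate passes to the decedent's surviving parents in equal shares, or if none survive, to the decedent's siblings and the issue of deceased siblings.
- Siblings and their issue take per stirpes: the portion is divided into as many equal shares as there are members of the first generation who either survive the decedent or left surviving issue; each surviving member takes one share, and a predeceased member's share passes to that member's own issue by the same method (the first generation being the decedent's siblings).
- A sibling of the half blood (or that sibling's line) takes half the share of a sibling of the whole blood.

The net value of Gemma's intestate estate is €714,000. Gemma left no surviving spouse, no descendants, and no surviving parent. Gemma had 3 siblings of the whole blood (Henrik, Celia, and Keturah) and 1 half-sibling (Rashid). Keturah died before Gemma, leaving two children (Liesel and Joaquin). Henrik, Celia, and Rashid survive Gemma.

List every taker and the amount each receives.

Henrik: €204,000; Celia: €204,000; Liesel: €102,000; Joaquin: €102,000; Rashid: €102,000

The entire €714,000 passes to the siblings and their issue.
Counting each half-blood sibling's line as half a unit, there are 7/2 units in €714,000, so one unit is €204,000. Whole-blood lines (Henrik, Celia, and Keturah) take €204,000 each; half-blood lines (Rashid) take €102,000 each.
Keturah's share (€204,000) is divided into 2 shares of €102,000: Liesel and Joaquin each take €102,000.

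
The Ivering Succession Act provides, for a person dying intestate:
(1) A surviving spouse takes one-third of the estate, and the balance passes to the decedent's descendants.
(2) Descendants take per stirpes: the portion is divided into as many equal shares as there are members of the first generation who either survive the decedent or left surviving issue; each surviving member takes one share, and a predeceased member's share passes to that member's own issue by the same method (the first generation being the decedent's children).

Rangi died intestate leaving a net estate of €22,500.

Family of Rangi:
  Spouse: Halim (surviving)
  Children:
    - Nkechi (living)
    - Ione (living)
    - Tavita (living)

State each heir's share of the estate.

Halim takes one-third of €22,500 = €7,500. The remaining €15,000 passes to the descendants.
The descendants' portion (€15,000) is divided into 3 shares of €5,000: Nkechi, Ione, and Tavita each take €5,000.

Halim: €7,500; Nkechi: €5,000; Ione: €5,000; Tavita: €5,000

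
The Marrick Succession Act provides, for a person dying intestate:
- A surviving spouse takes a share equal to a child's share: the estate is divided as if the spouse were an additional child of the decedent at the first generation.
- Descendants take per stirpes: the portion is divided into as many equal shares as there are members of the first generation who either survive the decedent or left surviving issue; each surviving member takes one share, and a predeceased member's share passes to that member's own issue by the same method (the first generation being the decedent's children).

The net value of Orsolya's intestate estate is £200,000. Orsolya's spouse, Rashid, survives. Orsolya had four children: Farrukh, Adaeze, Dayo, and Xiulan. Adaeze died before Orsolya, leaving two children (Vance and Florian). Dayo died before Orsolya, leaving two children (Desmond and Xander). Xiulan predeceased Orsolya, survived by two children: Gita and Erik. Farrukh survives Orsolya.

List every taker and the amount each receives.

The spouse counts as an additional share at the children's level, so there are 5 primary shares of £40,000. Rashid takes one such share (£40,000).
The children's combined portion (£160,000) is divided into 4 shares of £40,000: Farrukh takes £40,000; Adaeze's £40,000 share passes to Adaeze's issue; Dayo's £40,000 share passes to Dayo's issue; Xiulan's £40,000 share passes to Xiulan's issue.
Adaeze's share (£40,000) is divided into 2 shares of £20,000: Vance and Florian each take £20,000.
Dayo's share (£40,000) is divided into 2 shares of £20,000: Desmond and Xander each take £20,000.
Xiulan's share (£40,000) is divided into 2 shares of £20,000: Gita and Erik each take £20,000.

Rashid: £40,000; Farrukh: £40,000; Vance: £20,000; Florian: £20,000; Desmond: £20,000; Xander: £20,000; Gita: £20,000; Erik: £20,000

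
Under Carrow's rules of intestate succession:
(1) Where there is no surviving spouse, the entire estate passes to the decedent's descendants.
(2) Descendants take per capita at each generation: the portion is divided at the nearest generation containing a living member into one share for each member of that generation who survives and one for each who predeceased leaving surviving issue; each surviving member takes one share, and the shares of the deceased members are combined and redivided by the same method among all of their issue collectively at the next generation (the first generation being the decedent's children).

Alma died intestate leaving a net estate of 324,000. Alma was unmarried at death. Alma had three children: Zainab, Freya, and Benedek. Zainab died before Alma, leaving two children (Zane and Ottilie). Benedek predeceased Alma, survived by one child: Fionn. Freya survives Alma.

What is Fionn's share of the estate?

Fionn receives 72,000.

The entire 324,000 passes to the descendants.
That amount (324,000) is divided at the children's generation into 3 shares of 108,000. Freya takes 108,000. The 2 shares of the deceased (Zainab and Benedek) are combined into a pool of 216,000.
That pool (216,000) is divided at the grandchildren's generation equally among Zane, Ottilie, and Fionn: 72,000 each.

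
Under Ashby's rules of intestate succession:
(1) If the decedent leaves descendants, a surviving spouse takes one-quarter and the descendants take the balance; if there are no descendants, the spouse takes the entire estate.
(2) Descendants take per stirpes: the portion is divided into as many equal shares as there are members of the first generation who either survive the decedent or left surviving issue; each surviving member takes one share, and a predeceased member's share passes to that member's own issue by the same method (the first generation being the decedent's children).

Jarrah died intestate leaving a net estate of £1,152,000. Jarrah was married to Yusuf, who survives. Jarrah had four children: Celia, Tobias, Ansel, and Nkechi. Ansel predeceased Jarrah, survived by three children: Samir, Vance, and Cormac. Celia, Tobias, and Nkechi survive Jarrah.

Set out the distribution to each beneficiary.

Yusuf takes one-quarter of £1,152,000 = £288,000. The remaining £864,000 passes to the descendants.
The descendants' portion (£864,000) is divided into 4 shares of £216,000: Celia, Tobias, and Nkechi each take £216,000; Ansel's £216,000 share passes to Ansel's issue.
Ansel's share (£216,000) is divided into 3 shares of £72,000: Samir, Vance, and Cormac each take £72,000.

Yusuf: £288,000; Celia: £216,000; Tobias: £216,000; Samir: £72,000; Vance: £72,000; Cormac: £72,000; Nkechi: £216,000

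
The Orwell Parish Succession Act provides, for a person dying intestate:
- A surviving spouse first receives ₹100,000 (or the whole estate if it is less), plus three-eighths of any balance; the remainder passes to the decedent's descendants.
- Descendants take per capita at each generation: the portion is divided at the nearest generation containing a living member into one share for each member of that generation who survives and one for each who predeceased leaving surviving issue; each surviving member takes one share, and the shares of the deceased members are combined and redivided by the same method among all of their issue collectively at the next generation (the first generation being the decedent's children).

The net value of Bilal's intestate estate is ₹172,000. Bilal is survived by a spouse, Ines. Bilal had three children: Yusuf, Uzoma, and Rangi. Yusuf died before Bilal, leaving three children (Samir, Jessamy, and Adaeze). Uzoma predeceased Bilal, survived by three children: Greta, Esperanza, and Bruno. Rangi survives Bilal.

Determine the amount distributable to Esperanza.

Ines first takes ₹100,000, leaving a balance of ₹72,000. Ines then takes three-eighths of the balance (₹27,000), for a total of ₹127,000. The remaining ₹45,000 passes to the descendants.
The descendants' portion (₹45,000) is divided at the children's generation into 3 shares of ₹15,000. Rangi takes ₹15,000. The 2 shares of the deceased (Yusuf and Uzoma) are combined into a pool of ₹30,000.
That pool (₹30,000) is divided at the grandchildren's generation equally among Samir, Jessamy, Adaeze, Greta, Esperanza, and Bruno: ₹5,000 each.

Esperanza receives ₹5,000.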